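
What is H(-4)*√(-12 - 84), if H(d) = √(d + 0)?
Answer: -8*√6 ≈ -19.596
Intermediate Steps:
H(d) = √d
H(-4)*√(-12 - 84) = √(-4)*√(-12 - 84) = (2*I)*√(-96) = (2*I)*(4*I*√6) = -8*√6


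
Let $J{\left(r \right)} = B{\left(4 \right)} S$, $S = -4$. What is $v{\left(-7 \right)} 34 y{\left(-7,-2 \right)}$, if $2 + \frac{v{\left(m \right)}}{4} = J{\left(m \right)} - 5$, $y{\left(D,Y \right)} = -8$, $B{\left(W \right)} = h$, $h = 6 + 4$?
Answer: $51136$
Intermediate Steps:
$h = 10$
$B{\left(W \right)} = 10$
$J{\left(r \right)} = -40$ ($J{\left(r \right)} = 10 \left(-4\right) = -40$)
$v{\left(m \right)} = -188$ ($v{\left(m \right)} = -8 + 4 \left(-40 - 5\right) = -8 + 4 \left(-45\right) = -8 - 180 = -188$)
$v{\left(-7 \right)} 34 y{\left(-7,-2 \right)} = \left(-188\right) 34 \left(-8\right) = \left(-6392\right) \left(-8\right) = 51136$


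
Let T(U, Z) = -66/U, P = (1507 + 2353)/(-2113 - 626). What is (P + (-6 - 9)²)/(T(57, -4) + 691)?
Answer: 11635885/35900073 ≈ 0.32412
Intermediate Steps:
P = -3860/2739 (P = 3860/(-2739) = 3860*(-1/2739) = -3860/2739 ≈ -1.4093)
(P + (-6 - 9)²)/(T(57, -4) + 691) = (-3860/2739 + (-6 - 9)²)/(-66/57 + 691) = (-3860/2739 + (-15)²)/(-66*1/57 + 691) = (-3860/2739 + 225)/(-22/19 + 691) = 612415/(2739*(13107/19)) = (612415/2739)*(19/13107) = 11635885/35900073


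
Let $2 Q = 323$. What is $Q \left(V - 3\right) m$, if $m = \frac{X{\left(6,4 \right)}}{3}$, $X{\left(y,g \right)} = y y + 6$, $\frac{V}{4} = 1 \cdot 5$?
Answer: $38437$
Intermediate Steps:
$Q = \frac{323}{2}$ ($Q = \frac{1}{2} \cdot 323 = \frac{323}{2} \approx 161.5$)
$V = 20$ ($V = 4 \cdot 1 \cdot 5 = 4 \cdot 5 = 20$)
$X{\left(y,g \right)} = 6 + y^{2}$ ($X{\left(y,g \right)} = y^{2} + 6 = 6 + y^{2}$)
$m = 14$ ($m = \frac{6 + 6^{2}}{3} = \left(6 + 36\right) \frac{1}{3} = 42 \cdot \frac{1}{3} = 14$)
$Q \left(V - 3\right) m = \frac{323 \left(20 - 3\right) 14}{2} = \frac{323 \cdot 17 \cdot 14}{2} = \frac{323}{2} \cdot 238 = 38437$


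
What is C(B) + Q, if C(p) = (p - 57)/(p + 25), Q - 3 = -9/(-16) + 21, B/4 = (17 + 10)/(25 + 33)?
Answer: 6843/304 ≈ 22.510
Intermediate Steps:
B = 54/29 (B = 4*((17 + 10)/(25 + 33)) = 4*(27/58) = 54/29 ≈ 1.8621)
Q = 393/16 (Q = 3 + (-9/(-16) + 21) = 3 + (-9*(-1/16) + 21) = 3 + (9/16 + 21) = 3 + 345/16 = 393/16 ≈ 24.563)
C(p) = (-57 + p)/(25 + p)
C(B) + Q = (-57 + 54/29)/(25 + 54/29) + 393/16 = -1599/29/(779/29) + 393/16 = (29/779)*(-1599/29) + 393/16 = -39/19 + 393/16 = 6843/304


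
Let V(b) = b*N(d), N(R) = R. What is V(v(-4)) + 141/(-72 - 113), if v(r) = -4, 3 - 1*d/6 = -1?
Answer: -17901/185 ≈ -96.762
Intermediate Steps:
d = 24 (d = 18 - 6*(-1) = 18 + 6 = 24)
V(b) = 24*b (V(b) = b*24 = 24*b)
V(v(-4)) + 141/(-72 - 113) = 24*(-4) + 141/(-72 - 113) = -96 + 141/(-185) = -96 - 1/185*141 = -96 - 141/185 = -17901/185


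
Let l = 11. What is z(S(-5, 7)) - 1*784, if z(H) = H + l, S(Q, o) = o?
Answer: -766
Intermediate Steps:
z(H) = 11 + H (z(H) = H + 11 = 11 + H)
z(S(-5, 7)) - 1*784 = (11 + 7) - 1*784 = 18 - 784 = -766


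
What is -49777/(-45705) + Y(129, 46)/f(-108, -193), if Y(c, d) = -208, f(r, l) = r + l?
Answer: 24489517/13757205 ≈ 1.7801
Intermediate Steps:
f(r, l) = l + r
-49777/(-45705) + Y(129, 46)/f(-108, -193) = -49777/(-45705) - 208/(-193 - 108) = -49777*(-1/45705) - 208/(-301) = 49777/45705 - 208*(-1/301) = 49777/45705 + 208/301 = 24489517/13757205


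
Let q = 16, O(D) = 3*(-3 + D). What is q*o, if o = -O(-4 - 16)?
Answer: 1104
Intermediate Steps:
O(D) = -9 + 3*D
o = 69 (o = -(-9 + 3*(-4 - 16)) = -(-9 + 3*(-20)) = -(-9 - 60) = -1*(-69) = 69)
q*o = 16*69 = 1104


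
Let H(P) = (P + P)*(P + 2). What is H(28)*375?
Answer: 630000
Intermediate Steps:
H(P) = 2*P*(2 + P) (H(P) = (2*P)*(2 + P) = 2*P*(2 + P))
H(28)*375 = (2*28*(2 + 28))*375 = (2*28*30)*375 = 1680*375 = 630000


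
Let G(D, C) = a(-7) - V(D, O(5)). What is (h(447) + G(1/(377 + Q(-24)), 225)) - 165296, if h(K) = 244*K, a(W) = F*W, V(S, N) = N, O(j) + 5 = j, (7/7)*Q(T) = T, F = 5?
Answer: -56263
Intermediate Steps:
Q(T) = T
O(j) = -5 + j
a(W) = 5*W
G(D, C) = -35 (G(D, C) = 5*(-7) - (-5 + 5) = -35 - 1*0 = -35 + 0 = -35)
(h(447) + G(1/(377 + Q(-24)), 225)) - 165296 = (244*447 - 35) - 165296 = (109068 - 35) - 165296 = 109033 - 165296 = -56263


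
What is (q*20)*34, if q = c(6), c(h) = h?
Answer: 4080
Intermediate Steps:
q = 6
(q*20)*34 = (6*20)*34 = 120*34 = 4080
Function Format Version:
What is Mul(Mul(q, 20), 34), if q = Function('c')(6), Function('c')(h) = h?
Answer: 4080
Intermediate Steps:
q = 6
Mul(Mul(q, 20), 34) = Mul(Mul(6, 20), 34) = Mul(120, 34) = 4080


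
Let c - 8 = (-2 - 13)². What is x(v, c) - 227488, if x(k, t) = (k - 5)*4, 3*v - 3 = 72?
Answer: -227408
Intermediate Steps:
v = 25 (v = 1 + (⅓)*72 = 1 + 24 = 25)
c = 233 (c = 8 + (-2 - 13)² = 8 + (-15)² = 8 + 225 = 233)
x(k, t) = -20 + 4*k (x(k, t) = (-5 + k)*4 = -20 + 4*k)
x(v, c) - 227488 = (-20 + 4*25) - 227488 = (-20 + 100) - 227488 = 80 - 227488 = -227408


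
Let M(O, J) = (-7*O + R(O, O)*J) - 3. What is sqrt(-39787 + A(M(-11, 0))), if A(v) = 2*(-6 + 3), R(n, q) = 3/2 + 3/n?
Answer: I*sqrt(39793) ≈ 199.48*I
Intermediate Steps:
R(n, q) = 3/2 + 3/n (R(n, q) = 3*(1/2) + 3/n = 3/2 + 3/n)
M(O, J) = -3 - 7*O + J*(3/2 + 3/O) (M(O, J) = (-7*O + (3/2 + 3/O)*J) - 3 = (-7*O + J*(3/2 + 3/O)) - 3 = -3 - 7*O + J*(3/2 + 3/O))
A(v) = -6 (A(v) = 2*(-3) = -6)
sqrt(-39787 + A(M(-11, 0))) = sqrt(-39787 - 6) = sqrt(-39793) = I*sqrt(39793)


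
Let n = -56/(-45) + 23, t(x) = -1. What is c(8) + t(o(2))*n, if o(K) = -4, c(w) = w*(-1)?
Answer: -1451/45 ≈ -32.244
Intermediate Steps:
c(w) = -w
n = 1091/45 (n = -56*(-1/45) + 23 = 56/45 + 23 = 1091/45 ≈ 24.244)
c(8) + t(o(2))*n = -1*8 - 1*1091/45 = -8 - 1091/45 = -1451/45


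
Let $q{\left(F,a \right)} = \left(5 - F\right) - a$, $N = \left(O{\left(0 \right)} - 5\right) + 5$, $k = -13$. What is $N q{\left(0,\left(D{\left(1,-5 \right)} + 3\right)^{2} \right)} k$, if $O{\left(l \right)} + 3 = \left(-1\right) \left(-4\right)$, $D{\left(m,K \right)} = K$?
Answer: $-13$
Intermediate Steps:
$O{\left(l \right)} = 1$ ($O{\left(l \right)} = -3 - -4 = -3 + 4 = 1$)
$N = 1$ ($N = \left(1 - 5\right) + 5 = -4 + 5 = 1$)
$q{\left(F,a \right)} = 5 - F - a$
$N q{\left(0,\left(D{\left(1,-5 \right)} + 3\right)^{2} \right)} k = 1 \left(5 - 0 - \left(-5 + 3\right)^{2}\right) \left(-13\right) = 1 \left(5 + 0 - \left(-2\right)^{2}\right) \left(-13\right) = 1 \left(5 + 0 - 4\right) \left(-13\right) = 1 \cdot 1 \left(-13\right) = 1 \left(-13\right) = -13$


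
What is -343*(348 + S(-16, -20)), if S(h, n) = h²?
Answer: -207172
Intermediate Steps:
-343*(348 + S(-16, -20)) = -343*(348 + (-16)²) = -343*(348 + 256) = -343*604 = -207172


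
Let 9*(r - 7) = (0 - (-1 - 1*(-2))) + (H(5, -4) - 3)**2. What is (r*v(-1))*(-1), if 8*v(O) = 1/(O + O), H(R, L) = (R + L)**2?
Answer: 11/24 ≈ 0.45833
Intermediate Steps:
H(R, L) = (L + R)**2
r = 22/3 (r = 7 + ((0 - (-1 - 1*(-2))) + ((-4 + 5)**2 - 3)**2)/9 = 7 + ((0 - (-1 + 2)) + (1**2 - 3)**2)/9 = 7 + ((0 - 1*1) + (1 - 3)**2)/9 = 7 + ((0 - 1) + (-2)**2)/9 = 7 + (-1 + 4)/9 = 7 + (1/9)*3 = 7 + 1/3 = 22/3 ≈ 7.3333)
v(O) = 1/(16*O) (v(O) = 1/(8*(O + O)) = 1/(8*((2*O))) = (1/(2*O))/8 = 1/(16*O))
(r*v(-1))*(-1) = (22*((1/16)/(-1))/3)*(-1) = (22*((1/16)*(-1))/3)*(-1) = ((22/3)*(-1/16))*(-1) = -11/24*(-1) = 11/24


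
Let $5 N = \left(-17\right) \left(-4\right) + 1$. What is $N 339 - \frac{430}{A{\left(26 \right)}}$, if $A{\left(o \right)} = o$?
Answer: $\frac{303008}{65} \approx 4661.7$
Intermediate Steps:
$N = \frac{69}{5}$ ($N = \frac{\left(-17\right) \left(-4\right) + 1}{5} = \frac{68 + 1}{5} = \frac{1}{5} \cdot 69 = \frac{69}{5} \approx 13.8$)
$N 339 - \frac{430}{A{\left(26 \right)}} = \frac{69}{5} \cdot 339 - \frac{430}{26} = \frac{23391}{5} - \frac{215}{13} = \frac{303008}{65}$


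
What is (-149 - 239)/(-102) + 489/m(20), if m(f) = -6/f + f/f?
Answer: 250748/357 ≈ 702.38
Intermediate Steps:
m(f) = 1 - 6/f (m(f) = -6/f + 1 = 1 - 6/f)
(-149 - 239)/(-102) + 489/m(20) = (-149 - 239)/(-102) + 489/(((-6 + 20)/20)) = -388*(-1/102) + 489/(((1/20)*14)) = 194/51 + 489/(7/10) = 194/51 + 489*(10/7) = 194/51 + 4890/7 = 250748/357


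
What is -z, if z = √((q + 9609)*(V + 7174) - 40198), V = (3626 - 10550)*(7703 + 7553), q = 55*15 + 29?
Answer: -2*I*√276289571627 ≈ -1.0513e+6*I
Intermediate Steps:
q = 854 (q = 825 + 29 = 854)
V = -105632544 (V = -6924*15256 = -105632544)
z = 2*I*√276289571627 (z = √((854 + 9609)*(-105632544 + 7174) - 40198) = √(10463*(-105625370) - 40198) = √(-1105158246310 - 40198) = √(-1105158286508) = 2*I*√276289571627 ≈ 1.0513e+6*I)
-z = -2*I*√276289571627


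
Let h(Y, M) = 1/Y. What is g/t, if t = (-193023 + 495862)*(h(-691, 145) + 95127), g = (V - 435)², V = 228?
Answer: 29608659/19906442094284 ≈ 1.4874e-6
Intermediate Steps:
g = 42849 (g = (228 - 435)² = (-207)² = 42849)
t = 19906442094284/691 (t = (-193023 + 495862)*(1/(-691) + 95127) = 302839*(-1/691 + 95127) = 302839*(65732756/691) = 19906442094284/691 ≈ 2.8808e+10)
g/t = 42849/(19906442094284/691) = 42849*(691/19906442094284) = 29608659/19906442094284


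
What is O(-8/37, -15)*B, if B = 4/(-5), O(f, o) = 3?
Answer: -12/5 ≈ -2.4000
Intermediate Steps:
B = -⅘ (B = 4*(-⅕) = -⅘ ≈ -0.80000)
O(-8/37, -15)*B = 3*(-⅘) = -12/5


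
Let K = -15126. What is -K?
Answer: 15126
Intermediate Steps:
-K = -1*(-15126) = 15126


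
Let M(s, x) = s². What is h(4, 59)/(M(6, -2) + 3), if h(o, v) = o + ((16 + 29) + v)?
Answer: 36/13 ≈ 2.7692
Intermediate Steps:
h(o, v) = 45 + o + v (h(o, v) = o + (45 + v) = 45 + o + v)
h(4, 59)/(M(6, -2) + 3) = (45 + 4 + 59)/(6² + 3) = 108/(36 + 3) = 108/39 = (1/39)*108 = 36/13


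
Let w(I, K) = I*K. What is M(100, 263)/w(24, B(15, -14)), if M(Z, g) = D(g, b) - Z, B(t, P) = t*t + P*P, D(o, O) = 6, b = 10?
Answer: -47/5052 ≈ -0.0093032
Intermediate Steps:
B(t, P) = P² + t² (B(t, P) = t² + P² = P² + t²)
M(Z, g) = 6 - Z
M(100, 263)/w(24, B(15, -14)) = (6 - 1*100)/((24*((-14)² + 15²))) = (6 - 100)/((24*(196 + 225))) = -94/(24*421) = -94/10104 = -94*1/10104 = -47/5052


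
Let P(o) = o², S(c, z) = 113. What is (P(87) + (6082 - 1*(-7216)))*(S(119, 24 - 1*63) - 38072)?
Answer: -792090453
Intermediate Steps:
(P(87) + (6082 - 1*(-7216)))*(S(119, 24 - 1*63) - 38072) = (87² + (6082 - 1*(-7216)))*(113 - 38072) = (7569 + (6082 + 7216))*(-37959) = (7569 + 13298)*(-37959) = 20867*(-37959) = -792090453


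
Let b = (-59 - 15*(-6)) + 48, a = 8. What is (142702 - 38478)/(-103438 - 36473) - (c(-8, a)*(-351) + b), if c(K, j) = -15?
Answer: -747788608/139911 ≈ -5344.7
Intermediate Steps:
b = 79 (b = (-59 + 90) + 48 = 31 + 48 = 79)
(142702 - 38478)/(-103438 - 36473) - (c(-8, a)*(-351) + b) = (142702 - 38478)/(-103438 - 36473) - (-15*(-351) + 79) = 104224/(-139911) - (5265 + 79) = 104224*(-1/139911) - 1*5344 = -104224/139911 - 5344 = -747788608/139911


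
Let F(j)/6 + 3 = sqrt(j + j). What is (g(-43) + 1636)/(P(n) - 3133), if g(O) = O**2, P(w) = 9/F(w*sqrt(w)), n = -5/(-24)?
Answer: -30002452440779582435/26976382043464393291 + 18475093125450*sqrt(30)/26976382043464393291 + 2565575712375*5**(1/4)*6**(3/4)/26976382043464393291 + 133041899464380*5**(3/4)*6**(1/4)/26976382043464393291 ≈ -1.1121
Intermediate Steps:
n = 5/24 (n = -5*(-1/24) = 5/24 ≈ 0.20833)
F(j) = -18 + 6*sqrt(2)*sqrt(j) (F(j) = -18 + 6*sqrt(j + j) = -18 + 6*sqrt(2*j) = -18 + 6*(sqrt(2)*sqrt(j)) = -18 + 6*sqrt(2)*sqrt(j))
P(w) = 9/(-18 + 6*sqrt(2)*sqrt(w**(3/2))) (P(w) = 9/(-18 + 6*sqrt(2)*sqrt(w*sqrt(w))) = 9/(-18 + 6*sqrt(2)*sqrt(w**(3/2))))
(g(-43) + 1636)/(P(n) - 3133) = ((-43)**2 + 1636)/(3/(2*(-3 + sqrt(2)*sqrt((5/24)**(3/2)))) - 3133) = (1849 + 1636)/(3/(2*(-3 + sqrt(2)*sqrt(5*sqrt(30)/288))) - 3133) = 3485/(3/(2*(-3 + sqrt(2)*(2**(1/4)*sqrt(6)*15**(3/4)/72))) - 3133) = 3485/(3/(2*(-3 + 5**(3/4)*6**(1/4)/12)) - 3133) = 3485/(-3133 + 3/(2*(-3 + 5**(3/4)*6**(1/4)/12)))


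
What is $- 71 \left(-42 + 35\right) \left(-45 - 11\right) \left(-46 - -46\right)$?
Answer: $0$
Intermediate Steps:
$- 71 \left(-42 + 35\right) \left(-45 - 11\right) \left(-46 - -46\right) = - 71 \left(\left(-7\right) \left(-56\right)\right) \left(-46 + 46\right) = \left(-71\right) 392 \cdot 0 = \left(-27832\right) 0 = 0$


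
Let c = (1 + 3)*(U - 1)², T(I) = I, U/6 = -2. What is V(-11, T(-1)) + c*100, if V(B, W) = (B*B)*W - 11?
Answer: 67468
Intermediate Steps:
U = -12 (U = 6*(-2) = -12)
V(B, W) = -11 + W*B² (V(B, W) = B²*W - 11 = W*B² - 11 = -11 + W*B²)
c = 676 (c = (1 + 3)*(-12 - 1)² = 4*(-13)² = 4*169 = 676)
V(-11, T(-1)) + c*100 = (-11 - 1*(-11)²) + 676*100 = (-11 - 1*121) + 67600 = (-11 - 121) + 67600 = -132 + 67600 = 67468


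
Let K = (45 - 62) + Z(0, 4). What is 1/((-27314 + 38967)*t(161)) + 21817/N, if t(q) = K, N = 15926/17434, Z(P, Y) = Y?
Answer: 28809994558858/1206306907 ≈ 23883.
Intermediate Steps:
N = 7963/8717 (N = 15926*(1/17434) = 7963/8717 ≈ 0.91350)
K = -13 (K = (45 - 62) + 4 = -17 + 4 = -13)
t(q) = -13
1/((-27314 + 38967)*t(161)) + 21817/N = 1/((-27314 + 38967)*(-13)) + 21817/(7963/8717) = -1/13/11653 + 21817*(8717/7963) = (1/11653)*(-1/13) + 190178789/7963 = -1/151489 + 190178789/7963 = 28809994558858/1206306907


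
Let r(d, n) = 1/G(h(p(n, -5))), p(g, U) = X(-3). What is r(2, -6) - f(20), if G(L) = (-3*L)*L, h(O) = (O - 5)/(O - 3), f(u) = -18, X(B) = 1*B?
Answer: 285/16 ≈ 17.813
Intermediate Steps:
X(B) = B
p(g, U) = -3
h(O) = (-5 + O)/(-3 + O)
G(L) = -3*L²
r(d, n) = -3/16 (r(d, n) = 1/(-3*(-5 - 3)²/(-3 - 3)²) = 1/(-3*(-8/(-6))²) = 1/(-3*(-⅙*(-8))²) = 1/(-3*(4/3)²) = 1/(-3*16/9) = 1/(-16/3) = -3/16)
r(2, -6) - f(20) = -3/16 - 1*(-18) = -3/16 + 18 = 285/16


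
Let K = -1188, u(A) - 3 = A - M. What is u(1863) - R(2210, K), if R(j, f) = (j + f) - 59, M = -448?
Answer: 1351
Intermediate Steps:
u(A) = 451 + A (u(A) = 3 + (A - 1*(-448)) = 3 + (A + 448) = 3 + (448 + A) = 451 + A)
R(j, f) = -59 + f + j (R(j, f) = (f + j) - 59 = -59 + f + j)
u(1863) - R(2210, K) = (451 + 1863) - (-59 - 1188 + 2210) = 2314 - 1*963 = 2314 - 963 = 1351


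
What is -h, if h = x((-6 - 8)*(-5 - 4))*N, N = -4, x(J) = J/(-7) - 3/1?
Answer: -84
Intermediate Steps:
x(J) = -3 - J/7 (x(J) = J*(-1/7) - 3*1 = -J/7 - 3 = -3 - J/7)
h = 84 (h = (-3 - (-6 - 8)*(-5 - 4)/7)*(-4) = (-3 - (-2)*(-9))*(-4) = (-3 - 1/7*126)*(-4) = (-3 - 18)*(-4) = -21*(-4) = 84)
-h = -1*84 = -84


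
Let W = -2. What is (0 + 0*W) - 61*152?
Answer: -9272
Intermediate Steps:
(0 + 0*W) - 61*152 = (0 + 0*(-2)) - 61*152 = (0 + 0) - 9272 = 0 - 9272 = -9272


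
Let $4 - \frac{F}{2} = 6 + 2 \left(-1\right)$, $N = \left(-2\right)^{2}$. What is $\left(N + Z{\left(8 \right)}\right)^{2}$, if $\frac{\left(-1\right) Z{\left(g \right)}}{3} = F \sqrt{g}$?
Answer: $16$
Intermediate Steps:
$N = 4$
$F = 0$ ($F = 8 - 2 \left(6 + 2 \left(-1\right)\right) = 8 - 2 \left(6 - 2\right) = 8 - 8 = 0$)
$Z{\left(g \right)} = 0$ ($Z{\left(g \right)} = - 3 \cdot 0 \sqrt{g} = \left(-3\right) 0 = 0$)
$\left(N + Z{\left(8 \right)}\right)^{2} = \left(4 + 0\right)^{2} = 4^{2} = 16$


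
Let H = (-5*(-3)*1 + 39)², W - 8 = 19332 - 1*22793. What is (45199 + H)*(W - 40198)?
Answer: -2100267865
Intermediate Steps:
W = -3453 (W = 8 + (19332 - 1*22793) = 8 + (19332 - 22793) = 8 - 3461 = -3453)
H = 2916 (H = (15*1 + 39)² = (15 + 39)² = 54² = 2916)
(45199 + H)*(W - 40198) = (45199 + 2916)*(-3453 - 40198) = 48115*(-43651) = -2100267865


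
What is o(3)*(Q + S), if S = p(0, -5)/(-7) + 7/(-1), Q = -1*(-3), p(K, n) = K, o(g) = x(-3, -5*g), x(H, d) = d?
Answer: 60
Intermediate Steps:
o(g) = -5*g
Q = 3
S = -7 (S = 0/(-7) + 7/(-1) = 0*(-⅐) + 7*(-1) = 0 - 7 = -7)
o(3)*(Q + S) = (-5*3)*(3 - 7) = -15*(-4) = 60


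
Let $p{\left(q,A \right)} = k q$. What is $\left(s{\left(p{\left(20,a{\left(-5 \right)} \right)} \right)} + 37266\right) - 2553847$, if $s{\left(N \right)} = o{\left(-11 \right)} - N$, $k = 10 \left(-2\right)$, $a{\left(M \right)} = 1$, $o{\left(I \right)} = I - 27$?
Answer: $-2516219$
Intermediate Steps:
$o{\left(I \right)} = -27 + I$
$k = -20$
$p{\left(q,A \right)} = - 20 q$
$s{\left(N \right)} = -38 - N$ ($s{\left(N \right)} = \left(-27 - 11\right) - N = -38 - N$)
$\left(s{\left(p{\left(20,a{\left(-5 \right)} \right)} \right)} + 37266\right) - 2553847 = \left(\left(-38 - \left(-20\right) 20\right) + 37266\right) - 2553847 = \left(\left(-38 - -400\right) + 37266\right) - 2553847 = \left(\left(-38 + 400\right) + 37266\right) - 2553847 = \left(362 + 37266\right) - 2553847 = 37628 - 2553847 = -2516219$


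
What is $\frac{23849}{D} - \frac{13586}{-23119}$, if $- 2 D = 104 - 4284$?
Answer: $\frac{579759771}{48318710} \approx 11.999$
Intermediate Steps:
$D = 2090$ ($D = - \frac{104 - 4284}{2} = \left(- \frac{1}{2}\right) \left(-4180\right) = 2090$)
$\frac{23849}{D} - \frac{13586}{-23119} = \frac{23849}{2090} - \frac{13586}{-23119} = 23849 \cdot \frac{1}{2090} - - \frac{13586}{23119} = \frac{23849}{2090} + \frac{13586}{23119} = \frac{579759771}{48318710}$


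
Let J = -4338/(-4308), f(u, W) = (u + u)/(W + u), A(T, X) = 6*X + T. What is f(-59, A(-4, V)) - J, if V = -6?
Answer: 13147/71082 ≈ 0.18496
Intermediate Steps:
A(T, X) = T + 6*X
f(u, W) = 2*u/(W + u) (f(u, W) = (2*u)/(W + u) = 2*u/(W + u))
J = 723/718 (J = -4338*(-1/4308) = 723/718 ≈ 1.0070)
f(-59, A(-4, V)) - J = 2*(-59)/((-4 + 6*(-6)) - 59) - 1*723/718 = 2*(-59)/((-4 - 36) - 59) - 723/718 = 2*(-59)/(-40 - 59) - 723/718 = 2*(-59)/(-99) - 723/718 = 2*(-59)*(-1/99) - 723/718 = 118/99 - 723/718 = 13147/71082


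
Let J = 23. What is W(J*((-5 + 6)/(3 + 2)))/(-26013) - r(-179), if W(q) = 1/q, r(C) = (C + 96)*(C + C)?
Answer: -17777856491/598299 ≈ -29714.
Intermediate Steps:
r(C) = 2*C*(96 + C) (r(C) = (96 + C)*(2*C) = 2*C*(96 + C))
W(J*((-5 + 6)/(3 + 2)))/(-26013) - r(-179) = 1/((23*((-5 + 6)/(3 + 2)))*(-26013)) - 2*(-179)*(96 - 179) = -1/26013/(23*(1/5)) - 2*(-179)*(-83) = -1/26013/(23*(1*(1/5))) - 1*29714 = -1/26013/(23*(1/5)) - 29714 = -1/26013/(23/5) - 29714 = (5/23)*(-1/26013) - 29714 = -5/598299 - 29714 = -17777856491/598299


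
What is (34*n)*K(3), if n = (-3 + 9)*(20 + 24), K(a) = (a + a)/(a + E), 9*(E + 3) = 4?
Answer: 121176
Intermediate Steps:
E = -23/9 (E = -3 + (⅑)*4 = -3 + 4/9 = -23/9 ≈ -2.5556)
K(a) = 2*a/(-23/9 + a) (K(a) = (a + a)/(a - 23/9) = (2*a)/(-23/9 + a) = 2*a/(-23/9 + a))
n = 264 (n = 6*44 = 264)
(34*n)*K(3) = (34*264)*(18*3/(-23 + 9*3)) = 8976*(18*3/(-23 + 27)) = 8976*(18*3/4) = 8976*(18*3*(¼)) = 8976*(27/2) = 121176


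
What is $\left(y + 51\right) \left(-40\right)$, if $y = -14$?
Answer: $-1480$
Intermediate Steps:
$\left(y + 51\right) \left(-40\right) = \left(-14 + 51\right) \left(-40\right) = 37 \left(-40\right) = -1480$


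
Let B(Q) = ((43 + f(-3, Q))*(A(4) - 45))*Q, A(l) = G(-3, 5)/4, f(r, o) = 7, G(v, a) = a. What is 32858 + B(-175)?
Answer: 831341/2 ≈ 4.1567e+5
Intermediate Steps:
A(l) = 5/4
B(Q) = -4375*Q/2 (B(Q) = ((43 + 7)*(5/4 - 45))*Q = (50*(-175/4))*Q = -4375*Q/2)
32858 + B(-175) = 32858 - 4375/2*(-175) = 32858 + 765625/2 = 831341/2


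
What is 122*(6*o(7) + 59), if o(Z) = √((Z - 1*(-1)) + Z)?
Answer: 7198 + 732*√15 ≈ 10033.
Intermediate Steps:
o(Z) = √(1 + 2*Z) (o(Z) = √((Z + 1) + Z) = √((1 + Z) + Z) = √(1 + 2*Z))
122*(6*o(7) + 59) = 122*(6*√(1 + 2*7) + 59) = 122*(6*√(1 + 14) + 59) = 122*(6*√15 + 59) = 122*(59 + 6*√15) = 7198 + 732*√15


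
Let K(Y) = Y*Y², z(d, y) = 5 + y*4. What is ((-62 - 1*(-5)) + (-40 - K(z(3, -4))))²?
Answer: 1522756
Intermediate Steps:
z(d, y) = 5 + 4*y
K(Y) = Y³
((-62 - 1*(-5)) + (-40 - K(z(3, -4))))² = ((-62 - 1*(-5)) + (-40 - (5 + 4*(-4))³))² = ((-62 + 5) + (-40 - (5 - 16)³))² = (-57 + (-40 - 1*(-11)³))² = (-57 + (-40 - 1*(-1331)))² = (-57 + (-40 + 1331))² = (-57 + 1291)² = 1234² = 1522756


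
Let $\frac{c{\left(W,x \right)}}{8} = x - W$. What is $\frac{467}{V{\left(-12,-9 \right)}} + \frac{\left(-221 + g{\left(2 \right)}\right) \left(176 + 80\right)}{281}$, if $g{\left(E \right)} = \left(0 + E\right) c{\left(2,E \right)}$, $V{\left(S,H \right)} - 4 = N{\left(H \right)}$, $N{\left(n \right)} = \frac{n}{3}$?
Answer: $\frac{74651}{281} \approx 265.66$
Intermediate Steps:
$N{\left(n \right)} = \frac{n}{3}$ ($N{\left(n \right)} = n \frac{1}{3} = \frac{n}{3}$)
$V{\left(S,H \right)} = 4 + \frac{H}{3}$
$c{\left(W,x \right)} = - 8 W + 8 x$ ($c{\left(W,x \right)} = 8 \left(x - W\right) = - 8 W + 8 x$)
$g{\left(E \right)} = E \left(-16 + 8 E\right)$ ($g{\left(E \right)} = \left(0 + E\right) \left(\left(-8\right) 2 + 8 E\right) = E \left(-16 + 8 E\right)$)
$\frac{467}{V{\left(-12,-9 \right)}} + \frac{\left(-221 + g{\left(2 \right)}\right) \left(176 + 80\right)}{281} = \frac{467}{4 + \frac{1}{3} \left(-9\right)} + \frac{\left(-221 + 8 \cdot 2 \left(-2 + 2\right)\right) \left(176 + 80\right)}{281} = \frac{467}{4 - 3} + \left(-221 + 8 \cdot 2 \cdot 0\right) 256 \cdot \frac{1}{281} = \frac{467}{1} + \left(-221 + 0\right) 256 \cdot \frac{1}{281} = 467 \cdot 1 + \left(-221\right) 256 \cdot \frac{1}{281} = 467 - \frac{56576}{281} = \frac{74651}{281}$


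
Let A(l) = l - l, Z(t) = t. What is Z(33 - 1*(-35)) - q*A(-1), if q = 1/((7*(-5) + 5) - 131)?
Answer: 68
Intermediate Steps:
q = -1/161 (q = 1/((-35 + 5) - 131) = 1/(-30 - 131) = 1/(-161) = -1/161 ≈ -0.0062112)
A(l) = 0
Z(33 - 1*(-35)) - q*A(-1) = (33 - 1*(-35)) - (-1)*0/161 = (33 + 35) - 1*0 = 68 + 0 = 68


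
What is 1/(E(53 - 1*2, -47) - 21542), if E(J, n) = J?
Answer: -1/21491 ≈ -4.6531e-5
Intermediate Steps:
1/(E(53 - 1*2, -47) - 21542) = 1/((53 - 1*2) - 21542) = 1/((53 - 2) - 21542) = 1/(51 - 21542) = 1/(-21491) = -1/21491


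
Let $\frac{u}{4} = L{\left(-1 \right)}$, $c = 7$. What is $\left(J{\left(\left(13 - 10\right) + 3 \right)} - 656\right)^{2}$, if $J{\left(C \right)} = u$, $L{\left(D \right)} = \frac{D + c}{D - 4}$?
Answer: $\frac{10916416}{25} \approx 4.3666 \cdot 10^{5}$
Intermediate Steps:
$L{\left(D \right)} = \frac{7 + D}{-4 + D}$ ($L{\left(D \right)} = \frac{D + 7}{D - 4} = \frac{7 + D}{-4 + D}$)
$u = - \frac{24}{5}$ ($u = 4 \frac{7 - 1}{-4 - 1} = 4 \frac{1}{-5} \cdot 6 = 4 \left(\left(- \frac{1}{5}\right) 6\right) = 4 \left(- \frac{6}{5}\right) = - \frac{24}{5} \approx -4.8$)
$J{\left(C \right)} = - \frac{24}{5}$
$\left(J{\left(\left(13 - 10\right) + 3 \right)} - 656\right)^{2} = \left(- \frac{24}{5} - 656\right)^{2} = \left(- \frac{3304}{5}\right)^{2} = \frac{10916416}{25}$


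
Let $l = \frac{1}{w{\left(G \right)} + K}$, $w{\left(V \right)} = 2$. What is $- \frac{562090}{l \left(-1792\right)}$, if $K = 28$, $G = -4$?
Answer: $\frac{4215675}{448} \approx 9410.0$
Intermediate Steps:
$l = \frac{1}{30}$ ($l = \frac{1}{2 + 28} = \frac{1}{30} \approx 0.033333$)
$- \frac{562090}{l \left(-1792\right)} = - \frac{562090}{\frac{1}{30} \left(-1792\right)} = - \frac{562090}{- \frac{896}{15}} = \left(-562090\right) \left(- \frac{15}{896}\right) = \frac{4215675}{448}$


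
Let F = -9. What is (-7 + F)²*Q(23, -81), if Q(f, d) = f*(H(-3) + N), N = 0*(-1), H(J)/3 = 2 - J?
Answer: 88320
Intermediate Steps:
H(J) = 6 - 3*J (H(J) = 3*(2 - J) = 6 - 3*J)
N = 0
Q(f, d) = 15*f (Q(f, d) = f*((6 - 3*(-3)) + 0) = f*((6 + 9) + 0) = f*(15 + 0) = f*15 = 15*f)
(-7 + F)²*Q(23, -81) = (-7 - 9)²*(15*23) = (-16)²*345 = 256*345 = 88320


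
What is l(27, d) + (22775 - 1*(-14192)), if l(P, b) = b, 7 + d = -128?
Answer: 36832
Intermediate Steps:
d = -135 (d = -7 - 128 = -135)
l(27, d) + (22775 - 1*(-14192)) = -135 + (22775 - 1*(-14192)) = -135 + (22775 + 14192) = -135 + 36967 = 36832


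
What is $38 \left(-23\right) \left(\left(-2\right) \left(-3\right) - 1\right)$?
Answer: $-4370$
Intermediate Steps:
$38 \left(-23\right) \left(\left(-2\right) \left(-3\right) - 1\right) = - 874 \left(6 - 1\right) = \left(-874\right) 5 = -4370$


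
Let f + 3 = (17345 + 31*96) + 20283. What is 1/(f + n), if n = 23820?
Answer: 1/64421 ≈ 1.5523e-5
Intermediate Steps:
f = 40601 (f = -3 + ((17345 + 31*96) + 20283) = -3 + ((17345 + 2976) + 20283) = -3 + (20321 + 20283) = -3 + 40604 = 40601)
1/(f + n) = 1/(40601 + 23820) = 1/64421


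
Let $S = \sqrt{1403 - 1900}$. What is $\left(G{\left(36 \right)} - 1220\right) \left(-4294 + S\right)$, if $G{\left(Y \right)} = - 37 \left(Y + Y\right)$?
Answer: $16677896 - 3884 i \sqrt{497} \approx 1.6678 \cdot 10^{7} - 86588.0 i$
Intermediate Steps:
$S = i \sqrt{497}$ ($S = \sqrt{-497} = i \sqrt{497} \approx 22.293 i$)
$G{\left(Y \right)} = - 74 Y$ ($G{\left(Y \right)} = - 37 \cdot 2 Y = - 74 Y$)
$\left(G{\left(36 \right)} - 1220\right) \left(-4294 + S\right) = \left(\left(-74\right) 36 - 1220\right) \left(-4294 + i \sqrt{497}\right) = \left(-2664 - 1220\right) \left(-4294 + i \sqrt{497}\right) = - 3884 \left(-4294 + i \sqrt{497}\right) = 16677896 - 3884 i \sqrt{497}$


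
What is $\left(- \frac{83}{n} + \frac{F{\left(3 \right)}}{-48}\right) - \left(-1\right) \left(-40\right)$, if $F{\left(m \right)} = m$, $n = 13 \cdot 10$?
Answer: $- \frac{42329}{1040} \approx -40.701$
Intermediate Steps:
$n = 130$
$\left(- \frac{83}{n} + \frac{F{\left(3 \right)}}{-48}\right) - \left(-1\right) \left(-40\right) = \left(- \frac{83}{130} + \frac{3}{-48}\right) - \left(-1\right) \left(-40\right) = \left(\left(-83\right) \frac{1}{130} + 3 \left(- \frac{1}{48}\right)\right) - 40 = \left(- \frac{83}{130} - \frac{1}{16}\right) - 40 = - \frac{729}{1040} - 40 = - \frac{42329}{1040}$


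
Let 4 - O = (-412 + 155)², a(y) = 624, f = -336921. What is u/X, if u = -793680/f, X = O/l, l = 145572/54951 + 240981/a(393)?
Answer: -125618739663/9057531585557 ≈ -0.013869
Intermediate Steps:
O = -66045 (O = 4 - (-412 + 155)² = 4 - 1*(-257)² = 4 - 1*66049 = 4 - 66049 = -66045)
l = 113957127/293072 (l = 145572/54951 + 240981/624 = 145572*(1/54951) + 240981*(1/624) = 48524/18317 + 6179/16 = 113957127/293072 ≈ 388.84)
X = -6451980080/37985709 (X = -66045/113957127/293072 = -66045*293072/113957127 = -6451980080/37985709 ≈ -169.85)
u = 264560/112307 (u = -793680/(-336921) = -793680*(-1/336921) = 264560/112307 ≈ 2.3557)
u/X = 264560/(112307*(-6451980080/37985709)) = (264560/112307)*(-37985709/6451980080) = -125618739663/9057531585557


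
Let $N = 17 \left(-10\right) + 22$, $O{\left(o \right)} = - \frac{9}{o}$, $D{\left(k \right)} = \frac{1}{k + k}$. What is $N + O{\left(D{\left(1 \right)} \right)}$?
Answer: $-166$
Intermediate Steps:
$D{\left(k \right)} = \frac{1}{2 k}$
$N = -148$ ($N = -170 + 22 = -148$)
$N + O{\left(D{\left(1 \right)} \right)} = -148 - \frac{9}{\frac{1}{2} \cdot 1^{-1}} = -148 - \frac{9}{\frac{1}{2} \cdot 1} = -148 - 9 \frac{1}{\frac{1}{2}} = -148 - 18 = -166$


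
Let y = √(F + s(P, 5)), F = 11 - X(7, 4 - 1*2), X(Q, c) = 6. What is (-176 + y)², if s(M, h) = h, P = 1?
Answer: (176 - √10)² ≈ 29873.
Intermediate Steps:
F = 5 (F = 11 - 1*6 = 11 - 6 = 5)
y = √10 (y = √(5 + 5) = √10 ≈ 3.1623)
(-176 + y)² = (-176 + √10)²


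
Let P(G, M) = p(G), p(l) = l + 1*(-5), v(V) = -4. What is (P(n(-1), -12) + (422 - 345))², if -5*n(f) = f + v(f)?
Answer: 5329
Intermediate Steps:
p(l) = -5 + l (p(l) = l - 5 = -5 + l)
n(f) = ⅘ - f/5 (n(f) = -(f - 4)/5 = -(-4 + f)/5 = ⅘ - f/5)
P(G, M) = -5 + G
(P(n(-1), -12) + (422 - 345))² = ((-5 + (⅘ - ⅕*(-1))) + (422 - 345))² = ((-5 + (⅘ + ⅕)) + 77)² = ((-5 + 1) + 77)² = (-4 + 77)² = 73² = 5329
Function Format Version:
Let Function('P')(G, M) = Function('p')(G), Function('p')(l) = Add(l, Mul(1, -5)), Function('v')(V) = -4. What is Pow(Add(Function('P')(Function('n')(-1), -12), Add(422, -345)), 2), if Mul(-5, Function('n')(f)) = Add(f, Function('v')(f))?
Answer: 5329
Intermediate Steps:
Function('p')(l) = Add(-5, l) (Function('p')(l) = Add(l, -5) = Add(-5, l))
Function('n')(f) = Add(Rational(4, 5), Mul(Rational(-1, 5), f)) (Function('n')(f) = Mul(Rational(-1, 5), Add(f, -4)) = Mul(Rational(-1, 5), Add(-4, f)) = Add(Rational(4, 5), Mul(Rational(-1, 5), f)))
Function('P')(G, M) = Add(-5, G)
Pow(Add(Function('P')(Function('n')(-1), -12), Add(422, -345)), 2) = Pow(Add(Add(-5, Add(Rational(4, 5), Mul(Rational(-1, 5), -1))), Add(422, -345)), 2) = Pow(Add(Add(-5, Add(Rational(4, 5), Rational(1, 5))), 77), 2) = Pow(Add(Add(-5, 1), 77), 2) = Pow(Add(-4, 77), 2) = Pow(73, 2) = 5329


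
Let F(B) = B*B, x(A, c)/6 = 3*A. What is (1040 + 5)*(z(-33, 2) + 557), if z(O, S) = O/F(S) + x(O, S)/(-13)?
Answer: 32301995/52 ≈ 6.2119e+5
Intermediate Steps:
x(A, c) = 18*A (x(A, c) = 6*(3*A) = 18*A)
F(B) = B²
z(O, S) = -18*O/13 + O/S² (z(O, S) = O/(S²) + (18*O)/(-13) = O/S² + (18*O)*(-1/13) = O/S² - 18*O/13 = -18*O/13 + O/S²)
(1040 + 5)*(z(-33, 2) + 557) = (1040 + 5)*((-18/13*(-33) - 33/2²) + 557) = 1045*((594/13 - 33*¼) + 557) = 1045*((594/13 - 33/4) + 557) = 1045*(1947/52 + 557) = 1045*(30911/52) = 32301995/52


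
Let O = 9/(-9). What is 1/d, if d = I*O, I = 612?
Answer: -1/612 ≈ -0.0016340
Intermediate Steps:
O = -1 (O = 9*(-⅑) = -1)
d = -612 (d = 612*(-1) = -612)
1/d = 1/(-612) = -1/612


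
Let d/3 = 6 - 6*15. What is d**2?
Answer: 63504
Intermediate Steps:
d = -252 (d = 3*(6 - 6*15) = 3*(6 - 90) = 3*(-84) = -252)
d**2 = (-252)**2 = 63504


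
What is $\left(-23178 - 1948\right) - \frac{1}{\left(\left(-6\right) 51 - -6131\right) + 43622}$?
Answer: $- \frac{1242405323}{49447} \approx -25126.0$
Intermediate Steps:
$\left(-23178 - 1948\right) - \frac{1}{\left(\left(-6\right) 51 - -6131\right) + 43622} = -25126 - \frac{1}{\left(-306 + 6131\right) + 43622} = -25126 - \frac{1}{5825 + 43622} = -25126 - \frac{1}{49447} = - \frac{1242405323}{49447}$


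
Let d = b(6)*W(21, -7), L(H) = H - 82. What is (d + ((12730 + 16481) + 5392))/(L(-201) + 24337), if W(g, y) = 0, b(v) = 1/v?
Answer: 34603/24054 ≈ 1.4386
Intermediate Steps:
L(H) = -82 + H
d = 0 (d = 0/6 = (⅙)*0 = 0)
(d + ((12730 + 16481) + 5392))/(L(-201) + 24337) = (0 + ((12730 + 16481) + 5392))/((-82 - 201) + 24337) = (0 + (29211 + 5392))/(-283 + 24337) = (0 + 34603)/24054 = 34603*(1/24054) = 34603/24054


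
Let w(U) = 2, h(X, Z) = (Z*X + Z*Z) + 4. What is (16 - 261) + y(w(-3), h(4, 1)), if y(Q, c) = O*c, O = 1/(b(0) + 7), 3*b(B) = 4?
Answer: -6098/25 ≈ -243.92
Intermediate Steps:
b(B) = 4/3 (b(B) = (⅓)*4 = 4/3)
O = 3/25 (O = 1/(4/3 + 7) = 1/(25/3) = 3/25 ≈ 0.12000)
h(X, Z) = 4 + Z² + X*Z (h(X, Z) = (X*Z + Z²) + 4 = (Z² + X*Z) + 4 = 4 + Z² + X*Z)
y(Q, c) = 3*c/25
(16 - 261) + y(w(-3), h(4, 1)) = (16 - 261) + 3*(4 + 1² + 4*1)/25 = -245 + 3*(4 + 1 + 4)/25 = -245 + (3/25)*9 = -245 + 27/25 = -6098/25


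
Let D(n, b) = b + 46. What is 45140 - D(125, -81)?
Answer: 45175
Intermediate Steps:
D(n, b) = 46 + b
45140 - D(125, -81) = 45140 - (46 - 81) = 45140 - 1*(-35) = 45140 + 35 = 45175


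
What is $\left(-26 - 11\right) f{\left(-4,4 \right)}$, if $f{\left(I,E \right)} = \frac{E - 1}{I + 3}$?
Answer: $111$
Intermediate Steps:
$f{\left(I,E \right)} = \frac{-1 + E}{3 + I}$
$\left(-26 - 11\right) f{\left(-4,4 \right)} = \left(-26 - 11\right) \frac{-1 + 4}{3 - 4} = - 37 \frac{1}{-1} \cdot 3 = - 37 \left(\left(-1\right) 3\right) = \left(-37\right) \left(-3\right) = 111$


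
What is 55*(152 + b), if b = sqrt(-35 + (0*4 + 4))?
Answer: 8360 + 55*I*sqrt(31) ≈ 8360.0 + 306.23*I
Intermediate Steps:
b = I*sqrt(31) (b = sqrt(-35 + (0 + 4)) = sqrt(-35 + 4) = sqrt(-31) = I*sqrt(31) ≈ 5.5678*I)
55*(152 + b) = 55*(152 + I*sqrt(31)) = 8360 + 55*I*sqrt(31)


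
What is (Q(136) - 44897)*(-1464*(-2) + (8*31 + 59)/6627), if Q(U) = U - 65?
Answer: -289937003546/2209 ≈ -1.3125e+8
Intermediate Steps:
Q(U) = -65 + U
(Q(136) - 44897)*(-1464*(-2) + (8*31 + 59)/6627) = ((-65 + 136) - 44897)*(-1464*(-2) + (8*31 + 59)/6627) = (71 - 44897)*(2928 + (248 + 59)*(1/6627)) = -44826*(2928 + 307*(1/6627)) = -44826*(2928 + 307/6627) = -44826*19404163/6627 = -289937003546/2209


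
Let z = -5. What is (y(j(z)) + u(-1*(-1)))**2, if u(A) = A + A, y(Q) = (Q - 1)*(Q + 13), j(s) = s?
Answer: 2116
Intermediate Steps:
y(Q) = (-1 + Q)*(13 + Q)
u(A) = 2*A
(y(j(z)) + u(-1*(-1)))**2 = ((-13 + (-5)**2 + 12*(-5)) + 2*(-1*(-1)))**2 = ((-13 + 25 - 60) + 2*1)**2 = (-48 + 2)**2 = (-46)**2 = 2116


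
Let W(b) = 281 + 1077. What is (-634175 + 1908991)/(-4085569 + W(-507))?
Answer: -1274816/4084211 ≈ -0.31213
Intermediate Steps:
W(b) = 1358
(-634175 + 1908991)/(-4085569 + W(-507)) = (-634175 + 1908991)/(-4085569 + 1358) = 1274816/(-4084211) = 1274816*(-1/4084211) = -1274816/4084211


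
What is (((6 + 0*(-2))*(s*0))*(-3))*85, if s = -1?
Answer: 0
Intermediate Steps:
(((6 + 0*(-2))*(s*0))*(-3))*85 = (((6 + 0*(-2))*(-1*0))*(-3))*85 = (((6 + 0)*0)*(-3))*85 = ((6*0)*(-3))*85 = (0*(-3))*85 = 0*85 = 0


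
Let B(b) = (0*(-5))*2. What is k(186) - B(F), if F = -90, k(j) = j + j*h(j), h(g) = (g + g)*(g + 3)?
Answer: 13077474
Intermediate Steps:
h(g) = 2*g*(3 + g) (h(g) = (2*g)*(3 + g) = 2*g*(3 + g))
k(j) = j + 2*j²*(3 + j) (k(j) = j + j*(2*j*(3 + j)) = j + 2*j²*(3 + j))
B(b) = 0 (B(b) = 0*2 = 0)
k(186) - B(F) = 186*(1 + 2*186*(3 + 186)) - 1*0 = 186*(1 + 2*186*189) + 0 = 186*(1 + 70308) + 0 = 186*70309 + 0 = 13077474 + 0 = 13077474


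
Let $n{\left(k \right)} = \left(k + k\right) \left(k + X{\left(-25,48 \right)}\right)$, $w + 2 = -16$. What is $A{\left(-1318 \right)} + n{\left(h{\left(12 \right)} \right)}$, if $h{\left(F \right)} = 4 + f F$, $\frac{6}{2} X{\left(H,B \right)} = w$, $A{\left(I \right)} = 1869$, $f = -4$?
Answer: $6269$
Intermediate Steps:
$w = -18$ ($w = -2 - 16 = -18$)
$X{\left(H,B \right)} = -6$ ($X{\left(H,B \right)} = \frac{1}{3} \left(-18\right) = -6$)
$h{\left(F \right)} = 4 - 4 F$
$n{\left(k \right)} = 2 k \left(-6 + k\right)$ ($n{\left(k \right)} = \left(k + k\right) \left(k - 6\right) = 2 k \left(-6 + k\right)$)
$A{\left(-1318 \right)} + n{\left(h{\left(12 \right)} \right)} = 1869 + 2 \left(4 - 48\right) \left(-6 + \left(4 - 48\right)\right) = 1869 + 2 \left(-44\right) \left(-6 - 44\right) = 1869 + 2 \left(-44\right) \left(-50\right) = 1869 + 4400 = 6269$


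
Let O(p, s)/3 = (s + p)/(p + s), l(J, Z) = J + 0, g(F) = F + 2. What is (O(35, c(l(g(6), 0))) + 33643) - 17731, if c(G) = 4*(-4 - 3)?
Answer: 15915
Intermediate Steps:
g(F) = 2 + F
l(J, Z) = J
c(G) = -28 (c(G) = 4*(-7) = -28)
O(p, s) = 3 (O(p, s) = 3*((s + p)/(p + s)) = 3*((p + s)/(p + s)) = 3*1 = 3)
(O(35, c(l(g(6), 0))) + 33643) - 17731 = (3 + 33643) - 17731 = 33646 - 17731 = 15915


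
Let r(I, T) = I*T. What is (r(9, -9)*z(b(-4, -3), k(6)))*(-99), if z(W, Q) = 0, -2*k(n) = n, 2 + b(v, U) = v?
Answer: 0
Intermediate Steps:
b(v, U) = -2 + v
k(n) = -n/2
(r(9, -9)*z(b(-4, -3), k(6)))*(-99) = ((9*(-9))*0)*(-99) = -81*0*(-99) = 0*(-99) = 0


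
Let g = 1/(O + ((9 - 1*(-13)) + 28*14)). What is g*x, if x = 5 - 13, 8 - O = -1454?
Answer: -2/469 ≈ -0.0042644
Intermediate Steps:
O = 1462 (O = 8 - 1*(-1454) = 8 + 1454 = 1462)
x = -8
g = 1/1876 (g = 1/(1462 + ((9 - 1*(-13)) + 28*14)) = 1/(1462 + ((9 + 13) + 392)) = 1/(1462 + (22 + 392)) = 1/(1462 + 414) = 1/1876 ≈ 0.00053305)
g*x = (1/1876)*(-8) = -2/469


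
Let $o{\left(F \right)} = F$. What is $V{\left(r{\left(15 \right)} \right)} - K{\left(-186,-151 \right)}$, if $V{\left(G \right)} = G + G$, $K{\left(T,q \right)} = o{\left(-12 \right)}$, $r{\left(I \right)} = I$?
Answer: $42$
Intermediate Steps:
$K{\left(T,q \right)} = -12$
$V{\left(G \right)} = 2 G$
$V{\left(r{\left(15 \right)} \right)} - K{\left(-186,-151 \right)} = 2 \cdot 15 - -12 = 30 + 12 = 42$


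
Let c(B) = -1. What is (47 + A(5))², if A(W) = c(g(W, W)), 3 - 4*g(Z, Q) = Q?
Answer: 2116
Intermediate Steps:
g(Z, Q) = ¾ - Q/4
A(W) = -1
(47 + A(5))² = (47 - 1)² = 46² = 2116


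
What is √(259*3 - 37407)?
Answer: 3*I*√4070 ≈ 191.39*I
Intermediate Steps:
√(259*3 - 37407) = √(777 - 37407) = √(-36630) = 3*I*√4070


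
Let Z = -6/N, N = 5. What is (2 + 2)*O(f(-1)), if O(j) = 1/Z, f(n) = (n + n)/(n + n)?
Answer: -10/3 ≈ -3.3333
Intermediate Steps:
f(n) = 1 (f(n) = (2*n)/((2*n)) = (2*n)*(1/(2*n)) = 1)
Z = -6/5 ≈ -1.2000
O(j) = -5/6 (O(j) = 1/(-6/5) = -5/6)
(2 + 2)*O(f(-1)) = (2 + 2)*(-5/6) = 4*(-5/6) = -10/3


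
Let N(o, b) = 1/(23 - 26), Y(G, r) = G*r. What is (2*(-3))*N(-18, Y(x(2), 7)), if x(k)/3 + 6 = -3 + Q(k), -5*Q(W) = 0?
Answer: 2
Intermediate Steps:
Q(W) = 0 (Q(W) = -⅕*0 = 0)
x(k) = -27 (x(k) = -18 + 3*(-3 + 0) = -18 + 3*(-3) = -18 - 9 = -27)
N(o, b) = -⅓ (N(o, b) = 1/(-3) = -⅓)
(2*(-3))*N(-18, Y(x(2), 7)) = (2*(-3))*(-⅓) = -6*(-⅓) = 2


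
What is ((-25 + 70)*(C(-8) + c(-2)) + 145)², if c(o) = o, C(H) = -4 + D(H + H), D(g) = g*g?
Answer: 129846025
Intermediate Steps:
D(g) = g²
C(H) = -4 + 4*H² (C(H) = -4 + (H + H)² = -4 + (2*H)² = -4 + 4*H²)
((-25 + 70)*(C(-8) + c(-2)) + 145)² = ((-25 + 70)*((-4 + 4*(-8)²) - 2) + 145)² = (45*((-4 + 4*64) - 2) + 145)² = (45*((-4 + 256) - 2) + 145)² = (45*(252 - 2) + 145)² = (45*250 + 145)² = (11250 + 145)² = 11395² = 129846025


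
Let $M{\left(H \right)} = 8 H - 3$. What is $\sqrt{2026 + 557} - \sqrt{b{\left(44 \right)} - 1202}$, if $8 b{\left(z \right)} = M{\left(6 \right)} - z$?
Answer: $3 \sqrt{287} - \frac{i \sqrt{19230}}{4} \approx 50.823 - 34.668 i$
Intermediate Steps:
$M{\left(H \right)} = -3 + 8 H$
$b{\left(z \right)} = \frac{45}{8} - \frac{z}{8}$ ($b{\left(z \right)} = \frac{\left(-3 + 8 \cdot 6\right) - z}{8} = \frac{\left(-3 + 48\right) - z}{8} = \frac{45 - z}{8} = \frac{45}{8} - \frac{z}{8}$)
$\sqrt{2026 + 557} - \sqrt{b{\left(44 \right)} - 1202} = \sqrt{2026 + 557} - \sqrt{\left(\frac{45}{8} - \frac{11}{2}\right) - 1202} = \sqrt{2583} - \sqrt{\left(\frac{45}{8} - \frac{11}{2}\right) - 1202} = 3 \sqrt{287} - \sqrt{\frac{1}{8} - 1202} = 3 \sqrt{287} - \sqrt{- \frac{9615}{8}} = 3 \sqrt{287} - \frac{i \sqrt{19230}}{4}$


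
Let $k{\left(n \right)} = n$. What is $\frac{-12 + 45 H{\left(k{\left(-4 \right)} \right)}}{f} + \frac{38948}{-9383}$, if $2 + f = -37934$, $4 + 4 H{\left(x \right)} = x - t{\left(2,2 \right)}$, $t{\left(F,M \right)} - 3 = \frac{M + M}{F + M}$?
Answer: $- \frac{1476152027}{355953488} \approx -4.147$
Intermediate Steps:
$t{\left(F,M \right)} = 3 + \frac{2 M}{F + M}$ ($t{\left(F,M \right)} = 3 + \frac{M + M}{F + M} = 3 + \frac{2 M}{F + M}$)
$H{\left(x \right)} = -2 + \frac{x}{4}$ ($H{\left(x \right)} = -1 + \frac{x - \frac{3 \cdot 2 + 5 \cdot 2}{2 + 2}}{4} = -1 + \frac{x - \frac{6 + 10}{4}}{4} = -1 + \frac{x - \frac{1}{4} \cdot 16}{4} = -1 + \frac{x - 4}{4} = -1 + \frac{-4 + x}{4} = -1 + \left(-1 + \frac{x}{4}\right) = -2 + \frac{x}{4}$)
$f = -37936$ ($f = -2 - 37934 = -37936$)
$\frac{-12 + 45 H{\left(k{\left(-4 \right)} \right)}}{f} + \frac{38948}{-9383} = \frac{-12 + 45 \left(-2 + \frac{1}{4} \left(-4\right)\right)}{-37936} + \frac{38948}{-9383} = \left(-12 + 45 \left(-2 - 1\right)\right) \left(- \frac{1}{37936}\right) + 38948 \left(- \frac{1}{9383}\right) = \left(-12 + 45 \left(-3\right)\right) \left(- \frac{1}{37936}\right) - \frac{38948}{9383} = \left(-12 - 135\right) \left(- \frac{1}{37936}\right) - \frac{38948}{9383} = \left(-147\right) \left(- \frac{1}{37936}\right) - \frac{38948}{9383} = \frac{147}{37936} - \frac{38948}{9383} = - \frac{1476152027}{355953488}$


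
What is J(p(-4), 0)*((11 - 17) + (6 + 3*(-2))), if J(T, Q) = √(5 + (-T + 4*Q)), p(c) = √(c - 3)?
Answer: -6*√(5 - I*√7) ≈ -13.85 + 3.4385*I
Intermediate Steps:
p(c) = √(-3 + c)
J(T, Q) = √(5 - T + 4*Q)
J(p(-4), 0)*((11 - 17) + (6 + 3*(-2))) = √(5 - √(-3 - 4) + 4*0)*((11 - 17) + (6 + 3*(-2))) = √(5 - √(-7) + 0)*(-6 + (6 - 6)) = √(5 - I*√7 + 0)*(-6 + 0) = √(5 - I*√7 + 0)*(-6) = √(5 - I*√7)*(-6) = -6*√(5 - I*√7)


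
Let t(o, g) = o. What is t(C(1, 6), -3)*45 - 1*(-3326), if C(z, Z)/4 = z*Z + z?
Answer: 4586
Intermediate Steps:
C(z, Z) = 4*z + 4*Z*z (C(z, Z) = 4*(z*Z + z) = 4*(Z*z + z) = 4*(z + Z*z) = 4*z + 4*Z*z)
t(C(1, 6), -3)*45 - 1*(-3326) = (4*1*(1 + 6))*45 - 1*(-3326) = (4*1*7)*45 + 3326 = 28*45 + 3326 = 1260 + 3326 = 4586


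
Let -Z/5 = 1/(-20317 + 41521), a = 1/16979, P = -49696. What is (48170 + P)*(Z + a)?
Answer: 48596233/180011358 ≈ 0.26996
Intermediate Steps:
a = 1/16979 ≈ 5.8896e-5
Z = -5/21204 (Z = -5/(-20317 + 41521) = -5/21204 ≈ -0.00023580)
(48170 + P)*(Z + a) = (48170 - 49696)*(-5/21204 + 1/16979) = -1526*(-63691/360022716) = 48596233/180011358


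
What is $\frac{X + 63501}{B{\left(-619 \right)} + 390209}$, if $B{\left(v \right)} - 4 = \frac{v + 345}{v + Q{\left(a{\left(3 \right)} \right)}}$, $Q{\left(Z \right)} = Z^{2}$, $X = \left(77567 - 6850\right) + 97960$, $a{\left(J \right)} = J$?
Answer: $\frac{35407145}{59507551} \approx 0.595$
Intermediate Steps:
$X = 168677$ ($X = 70717 + 97960 = 168677$)
$B{\left(v \right)} = 4 + \frac{345 + v}{9 + v}$ ($B{\left(v \right)} = 4 + \frac{v + 345}{v + 3^{2}} = 4 + \frac{345 + v}{v + 9} = 4 + \frac{345 + v}{9 + v}$)
$\frac{X + 63501}{B{\left(-619 \right)} + 390209} = \frac{168677 + 63501}{\frac{381 + 5 \left(-619\right)}{9 - 619} + 390209} = \frac{232178}{\frac{381 - 3095}{-610} + 390209} = \frac{232178}{\left(- \frac{1}{610}\right) \left(-2714\right) + 390209} = \frac{232178}{\frac{1357}{305} + 390209} = \frac{232178}{\frac{119015102}{305}} = 232178 \cdot \frac{305}{119015102} = \frac{35407145}{59507551}$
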